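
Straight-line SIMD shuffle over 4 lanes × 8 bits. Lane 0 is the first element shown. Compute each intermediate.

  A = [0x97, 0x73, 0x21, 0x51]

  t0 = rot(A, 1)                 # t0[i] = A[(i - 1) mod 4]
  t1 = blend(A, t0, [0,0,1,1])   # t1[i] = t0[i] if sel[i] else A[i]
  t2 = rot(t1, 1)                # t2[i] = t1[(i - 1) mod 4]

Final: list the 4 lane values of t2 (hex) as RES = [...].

RES = [ 0x21  0x97  0x73  0x73 ]

  t0: 51 97 73 21
  t1: 97 73 73 21
  t2: 21 97 73 73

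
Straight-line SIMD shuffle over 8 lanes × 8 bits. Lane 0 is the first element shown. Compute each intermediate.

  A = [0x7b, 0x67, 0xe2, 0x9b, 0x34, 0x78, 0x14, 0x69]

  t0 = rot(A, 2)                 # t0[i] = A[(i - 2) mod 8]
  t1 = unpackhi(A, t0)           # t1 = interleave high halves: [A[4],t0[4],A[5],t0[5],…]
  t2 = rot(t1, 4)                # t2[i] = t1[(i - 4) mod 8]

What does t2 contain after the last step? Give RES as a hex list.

RES = [ 0x14  0x34  0x69  0x78  0x34  0xe2  0x78  0x9b ]

→ t0 |14|69|7b|67|e2|9b|34|78|
→ t1 |34|e2|78|9b|14|34|69|78|
→ t2 |14|34|69|78|34|e2|78|9b|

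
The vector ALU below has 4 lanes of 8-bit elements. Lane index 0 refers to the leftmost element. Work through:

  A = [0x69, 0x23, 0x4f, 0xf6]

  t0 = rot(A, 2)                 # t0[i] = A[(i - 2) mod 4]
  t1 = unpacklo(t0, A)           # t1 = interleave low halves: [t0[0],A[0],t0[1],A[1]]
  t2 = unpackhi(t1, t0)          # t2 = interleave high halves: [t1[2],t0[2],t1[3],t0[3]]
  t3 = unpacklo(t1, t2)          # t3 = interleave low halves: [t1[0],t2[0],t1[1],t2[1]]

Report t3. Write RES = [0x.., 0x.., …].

→ t0 |4f|f6|69|23|
→ t1 |4f|69|f6|23|
→ t2 |f6|69|23|23|
→ t3 |4f|f6|69|69|

RES = [0x4f, 0xf6, 0x69, 0x69]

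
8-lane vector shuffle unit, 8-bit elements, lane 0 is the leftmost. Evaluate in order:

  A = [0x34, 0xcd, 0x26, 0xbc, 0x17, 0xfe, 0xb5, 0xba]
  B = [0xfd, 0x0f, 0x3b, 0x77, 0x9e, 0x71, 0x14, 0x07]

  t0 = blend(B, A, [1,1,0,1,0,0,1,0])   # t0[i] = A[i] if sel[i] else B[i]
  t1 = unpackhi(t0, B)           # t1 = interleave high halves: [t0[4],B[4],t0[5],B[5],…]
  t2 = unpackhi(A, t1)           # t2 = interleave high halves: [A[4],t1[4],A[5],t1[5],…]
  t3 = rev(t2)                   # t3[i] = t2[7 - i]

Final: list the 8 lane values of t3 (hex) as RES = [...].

→ t0 |34|cd|3b|bc|9e|71|b5|07|
→ t1 |9e|9e|71|71|b5|14|07|07|
→ t2 |17|b5|fe|14|b5|07|ba|07|
→ t3 |07|ba|07|b5|14|fe|b5|17|

RES = [0x07, 0xba, 0x07, 0xb5, 0x14, 0xfe, 0xb5, 0x17]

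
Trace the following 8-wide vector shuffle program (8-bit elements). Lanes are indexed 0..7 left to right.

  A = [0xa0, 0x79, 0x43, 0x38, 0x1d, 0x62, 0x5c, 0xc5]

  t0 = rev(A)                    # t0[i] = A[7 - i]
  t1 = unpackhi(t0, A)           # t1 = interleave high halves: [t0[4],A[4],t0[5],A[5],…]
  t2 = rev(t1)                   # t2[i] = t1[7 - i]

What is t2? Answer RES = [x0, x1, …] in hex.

RES = [0xc5, 0xa0, 0x5c, 0x79, 0x62, 0x43, 0x1d, 0x38]

t0 = [0xc5, 0x5c, 0x62, 0x1d, 0x38, 0x43, 0x79, 0xa0]
t1 = [0x38, 0x1d, 0x43, 0x62, 0x79, 0x5c, 0xa0, 0xc5]
t2 = [0xc5, 0xa0, 0x5c, 0x79, 0x62, 0x43, 0x1d, 0x38]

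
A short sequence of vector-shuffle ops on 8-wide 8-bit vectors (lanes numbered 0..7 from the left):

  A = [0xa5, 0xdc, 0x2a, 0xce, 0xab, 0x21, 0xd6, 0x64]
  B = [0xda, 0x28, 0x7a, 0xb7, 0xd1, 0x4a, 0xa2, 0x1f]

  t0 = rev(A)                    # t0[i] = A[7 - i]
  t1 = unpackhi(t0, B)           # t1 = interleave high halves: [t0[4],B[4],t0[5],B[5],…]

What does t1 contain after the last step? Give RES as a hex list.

RES = [ 0xce  0xd1  0x2a  0x4a  0xdc  0xa2  0xa5  0x1f ]

  t0: 64 d6 21 ab ce 2a dc a5
  t1: ce d1 2a 4a dc a2 a5 1f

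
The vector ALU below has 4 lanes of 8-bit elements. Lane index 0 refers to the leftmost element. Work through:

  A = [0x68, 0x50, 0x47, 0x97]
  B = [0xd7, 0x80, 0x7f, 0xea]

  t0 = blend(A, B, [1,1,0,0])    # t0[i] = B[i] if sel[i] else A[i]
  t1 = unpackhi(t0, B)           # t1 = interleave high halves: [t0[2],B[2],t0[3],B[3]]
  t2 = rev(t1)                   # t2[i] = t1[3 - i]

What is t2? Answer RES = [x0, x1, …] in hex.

  t0: d7 80 47 97
  t1: 47 7f 97 ea
  t2: ea 97 7f 47

RES = [ 0xea  0x97  0x7f  0x47 ]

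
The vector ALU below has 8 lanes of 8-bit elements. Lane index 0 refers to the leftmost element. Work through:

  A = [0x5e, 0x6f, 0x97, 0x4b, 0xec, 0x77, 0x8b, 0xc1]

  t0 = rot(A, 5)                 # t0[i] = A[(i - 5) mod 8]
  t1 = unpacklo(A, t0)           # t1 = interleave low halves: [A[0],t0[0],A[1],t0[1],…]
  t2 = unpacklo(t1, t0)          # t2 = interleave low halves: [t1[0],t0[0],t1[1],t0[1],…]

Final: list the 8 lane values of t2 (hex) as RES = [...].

RES = [ 0x5e  0x4b  0x4b  0xec  0x6f  0x77  0xec  0x8b ]

  t0: 4b ec 77 8b c1 5e 6f 97
  t1: 5e 4b 6f ec 97 77 4b 8b
  t2: 5e 4b 4b ec 6f 77 ec 8b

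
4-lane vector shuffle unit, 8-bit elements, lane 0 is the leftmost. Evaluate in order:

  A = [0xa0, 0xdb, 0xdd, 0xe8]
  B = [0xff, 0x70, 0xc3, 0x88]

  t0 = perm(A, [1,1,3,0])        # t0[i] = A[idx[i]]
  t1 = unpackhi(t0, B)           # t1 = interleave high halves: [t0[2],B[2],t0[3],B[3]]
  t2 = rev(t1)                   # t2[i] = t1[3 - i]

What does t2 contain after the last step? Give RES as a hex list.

RES = [ 0x88  0xa0  0xc3  0xe8 ]

t0 = [0xdb, 0xdb, 0xe8, 0xa0]
t1 = [0xe8, 0xc3, 0xa0, 0x88]
t2 = [0x88, 0xa0, 0xc3, 0xe8]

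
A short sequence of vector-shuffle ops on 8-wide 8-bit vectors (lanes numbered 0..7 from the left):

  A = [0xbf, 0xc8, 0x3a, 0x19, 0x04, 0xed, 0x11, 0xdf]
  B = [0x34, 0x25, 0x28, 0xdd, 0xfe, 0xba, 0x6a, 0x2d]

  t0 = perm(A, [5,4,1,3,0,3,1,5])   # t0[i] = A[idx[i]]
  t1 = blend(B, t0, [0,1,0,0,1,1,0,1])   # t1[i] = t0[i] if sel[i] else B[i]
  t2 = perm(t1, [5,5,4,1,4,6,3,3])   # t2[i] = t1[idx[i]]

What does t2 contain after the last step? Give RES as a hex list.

  t0: ed 04 c8 19 bf 19 c8 ed
  t1: 34 04 28 dd bf 19 6a ed
  t2: 19 19 bf 04 bf 6a dd dd

RES = [0x19, 0x19, 0xbf, 0x04, 0xbf, 0x6a, 0xdd, 0xdd]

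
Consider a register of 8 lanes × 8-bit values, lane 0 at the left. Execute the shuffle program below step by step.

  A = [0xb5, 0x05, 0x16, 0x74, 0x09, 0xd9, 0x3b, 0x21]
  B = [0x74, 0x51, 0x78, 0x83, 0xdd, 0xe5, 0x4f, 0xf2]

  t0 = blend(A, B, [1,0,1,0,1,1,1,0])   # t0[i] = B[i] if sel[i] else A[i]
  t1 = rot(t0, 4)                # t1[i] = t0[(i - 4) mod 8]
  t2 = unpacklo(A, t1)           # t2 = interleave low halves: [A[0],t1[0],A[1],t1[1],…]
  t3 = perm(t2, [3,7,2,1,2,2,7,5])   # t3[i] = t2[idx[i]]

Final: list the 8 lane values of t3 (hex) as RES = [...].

→ t0 |74|05|78|74|dd|e5|4f|21|
→ t1 |dd|e5|4f|21|74|05|78|74|
→ t2 |b5|dd|05|e5|16|4f|74|21|
→ t3 |e5|21|05|dd|05|05|21|4f|

RES = [0xe5, 0x21, 0x05, 0xdd, 0x05, 0x05, 0x21, 0x4f]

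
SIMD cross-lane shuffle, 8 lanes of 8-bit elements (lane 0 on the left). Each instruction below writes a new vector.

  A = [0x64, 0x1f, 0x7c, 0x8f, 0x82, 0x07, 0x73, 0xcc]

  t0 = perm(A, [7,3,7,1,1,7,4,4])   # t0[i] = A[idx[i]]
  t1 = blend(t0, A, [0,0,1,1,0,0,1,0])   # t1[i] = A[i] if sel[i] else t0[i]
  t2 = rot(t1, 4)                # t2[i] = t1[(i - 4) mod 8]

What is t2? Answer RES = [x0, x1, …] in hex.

→ t0 |cc|8f|cc|1f|1f|cc|82|82|
→ t1 |cc|8f|7c|8f|1f|cc|73|82|
→ t2 |1f|cc|73|82|cc|8f|7c|8f|

RES = [0x1f, 0xcc, 0x73, 0x82, 0xcc, 0x8f, 0x7c, 0x8f]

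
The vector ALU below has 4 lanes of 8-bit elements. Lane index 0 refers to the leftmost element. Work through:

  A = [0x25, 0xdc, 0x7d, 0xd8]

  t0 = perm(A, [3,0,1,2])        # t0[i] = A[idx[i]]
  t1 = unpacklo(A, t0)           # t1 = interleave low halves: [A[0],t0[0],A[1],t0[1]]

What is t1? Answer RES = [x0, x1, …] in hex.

RES = [ 0x25  0xd8  0xdc  0x25 ]

  t0: d8 25 dc 7d
  t1: 25 d8 dc 25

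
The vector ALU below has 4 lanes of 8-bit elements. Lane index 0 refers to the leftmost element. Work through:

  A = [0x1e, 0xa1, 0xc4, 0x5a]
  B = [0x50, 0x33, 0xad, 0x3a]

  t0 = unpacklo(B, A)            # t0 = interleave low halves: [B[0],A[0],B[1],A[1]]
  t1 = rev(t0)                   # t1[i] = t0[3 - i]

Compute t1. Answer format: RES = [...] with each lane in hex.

→ t0 |50|1e|33|a1|
→ t1 |a1|33|1e|50|

RES = [0xa1, 0x33, 0x1e, 0x50]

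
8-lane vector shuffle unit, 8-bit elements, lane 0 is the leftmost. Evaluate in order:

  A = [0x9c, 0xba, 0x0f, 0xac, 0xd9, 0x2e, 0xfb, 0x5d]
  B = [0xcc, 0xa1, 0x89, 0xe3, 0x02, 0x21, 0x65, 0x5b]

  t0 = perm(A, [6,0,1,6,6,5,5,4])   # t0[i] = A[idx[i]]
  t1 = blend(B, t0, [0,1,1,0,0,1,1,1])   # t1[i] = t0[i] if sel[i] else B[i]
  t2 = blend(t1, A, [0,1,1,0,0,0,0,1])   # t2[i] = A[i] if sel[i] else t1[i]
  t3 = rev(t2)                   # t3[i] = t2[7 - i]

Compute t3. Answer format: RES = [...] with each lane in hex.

→ t0 |fb|9c|ba|fb|fb|2e|2e|d9|
→ t1 |cc|9c|ba|e3|02|2e|2e|d9|
→ t2 |cc|ba|0f|e3|02|2e|2e|5d|
→ t3 |5d|2e|2e|02|e3|0f|ba|cc|

RES = [0x5d, 0x2e, 0x2e, 0x02, 0xe3, 0x0f, 0xba, 0xcc]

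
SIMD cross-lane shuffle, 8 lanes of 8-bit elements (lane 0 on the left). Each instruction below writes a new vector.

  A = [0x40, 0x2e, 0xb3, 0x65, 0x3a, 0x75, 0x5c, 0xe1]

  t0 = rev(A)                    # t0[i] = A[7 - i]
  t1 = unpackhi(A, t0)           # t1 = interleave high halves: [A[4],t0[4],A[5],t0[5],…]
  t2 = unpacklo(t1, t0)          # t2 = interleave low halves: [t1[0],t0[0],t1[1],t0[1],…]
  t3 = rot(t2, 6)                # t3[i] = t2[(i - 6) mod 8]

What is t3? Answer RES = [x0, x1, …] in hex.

→ t0 |e1|5c|75|3a|65|b3|2e|40|
→ t1 |3a|65|75|b3|5c|2e|e1|40|
→ t2 |3a|e1|65|5c|75|75|b3|3a|
→ t3 |65|5c|75|75|b3|3a|3a|e1|

RES = [0x65, 0x5c, 0x75, 0x75, 0xb3, 0x3a, 0x3a, 0xe1]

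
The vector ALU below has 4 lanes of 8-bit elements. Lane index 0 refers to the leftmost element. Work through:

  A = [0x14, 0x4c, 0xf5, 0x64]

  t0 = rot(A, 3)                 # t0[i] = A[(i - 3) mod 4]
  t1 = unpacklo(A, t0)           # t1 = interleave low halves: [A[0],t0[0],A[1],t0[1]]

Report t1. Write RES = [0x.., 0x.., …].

→ t0 |4c|f5|64|14|
→ t1 |14|4c|4c|f5|

RES = [ 0x14  0x4c  0x4c  0xf5 ]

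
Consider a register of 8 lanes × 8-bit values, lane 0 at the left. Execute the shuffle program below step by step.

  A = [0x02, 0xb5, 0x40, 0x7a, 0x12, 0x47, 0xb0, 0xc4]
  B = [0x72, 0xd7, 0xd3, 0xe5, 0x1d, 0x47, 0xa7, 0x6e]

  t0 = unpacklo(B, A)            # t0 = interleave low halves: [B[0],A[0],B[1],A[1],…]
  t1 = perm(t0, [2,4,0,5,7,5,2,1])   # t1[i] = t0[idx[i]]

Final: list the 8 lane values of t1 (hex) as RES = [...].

→ t0 |72|02|d7|b5|d3|40|e5|7a|
→ t1 |d7|d3|72|40|7a|40|d7|02|

RES = [ 0xd7  0xd3  0x72  0x40  0x7a  0x40  0xd7  0x02 ]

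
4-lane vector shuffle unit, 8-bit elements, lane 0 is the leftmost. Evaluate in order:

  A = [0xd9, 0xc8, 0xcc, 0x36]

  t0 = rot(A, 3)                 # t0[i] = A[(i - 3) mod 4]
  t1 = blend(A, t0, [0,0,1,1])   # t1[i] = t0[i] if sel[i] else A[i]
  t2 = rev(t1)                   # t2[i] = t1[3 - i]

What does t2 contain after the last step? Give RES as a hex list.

→ t0 |c8|cc|36|d9|
→ t1 |d9|c8|36|d9|
→ t2 |d9|36|c8|d9|

RES = [ 0xd9  0x36  0xc8  0xd9 ]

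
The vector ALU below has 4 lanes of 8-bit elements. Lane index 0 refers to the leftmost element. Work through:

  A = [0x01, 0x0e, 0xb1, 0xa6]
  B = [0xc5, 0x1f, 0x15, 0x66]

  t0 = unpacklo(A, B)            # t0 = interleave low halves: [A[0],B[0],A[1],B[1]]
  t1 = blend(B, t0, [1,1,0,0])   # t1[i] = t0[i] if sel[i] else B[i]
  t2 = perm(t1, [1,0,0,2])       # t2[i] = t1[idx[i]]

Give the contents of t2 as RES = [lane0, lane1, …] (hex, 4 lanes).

RES = [ 0xc5  0x01  0x01  0x15 ]

  t0: 01 c5 0e 1f
  t1: 01 c5 15 66
  t2: c5 01 01 15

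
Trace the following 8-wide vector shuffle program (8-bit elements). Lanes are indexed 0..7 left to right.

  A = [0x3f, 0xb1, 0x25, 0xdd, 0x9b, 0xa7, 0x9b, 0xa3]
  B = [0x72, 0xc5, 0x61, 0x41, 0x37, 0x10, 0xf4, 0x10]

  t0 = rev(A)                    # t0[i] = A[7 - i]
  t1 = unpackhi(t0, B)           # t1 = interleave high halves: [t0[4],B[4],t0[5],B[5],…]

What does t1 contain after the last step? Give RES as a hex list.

RES = [0xdd, 0x37, 0x25, 0x10, 0xb1, 0xf4, 0x3f, 0x10]

→ t0 |a3|9b|a7|9b|dd|25|b1|3f|
→ t1 |dd|37|25|10|b1|f4|3f|10|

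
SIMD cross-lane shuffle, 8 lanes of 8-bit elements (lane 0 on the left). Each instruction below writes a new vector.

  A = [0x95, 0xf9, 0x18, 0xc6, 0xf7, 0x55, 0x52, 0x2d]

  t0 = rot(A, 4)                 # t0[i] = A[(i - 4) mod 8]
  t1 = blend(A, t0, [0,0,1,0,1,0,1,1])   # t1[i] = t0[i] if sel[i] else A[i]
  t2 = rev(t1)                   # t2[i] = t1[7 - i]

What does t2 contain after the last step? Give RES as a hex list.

  t0: f7 55 52 2d 95 f9 18 c6
  t1: 95 f9 52 c6 95 55 18 c6
  t2: c6 18 55 95 c6 52 f9 95

RES = [ 0xc6  0x18  0x55  0x95  0xc6  0x52  0xf9  0x95 ]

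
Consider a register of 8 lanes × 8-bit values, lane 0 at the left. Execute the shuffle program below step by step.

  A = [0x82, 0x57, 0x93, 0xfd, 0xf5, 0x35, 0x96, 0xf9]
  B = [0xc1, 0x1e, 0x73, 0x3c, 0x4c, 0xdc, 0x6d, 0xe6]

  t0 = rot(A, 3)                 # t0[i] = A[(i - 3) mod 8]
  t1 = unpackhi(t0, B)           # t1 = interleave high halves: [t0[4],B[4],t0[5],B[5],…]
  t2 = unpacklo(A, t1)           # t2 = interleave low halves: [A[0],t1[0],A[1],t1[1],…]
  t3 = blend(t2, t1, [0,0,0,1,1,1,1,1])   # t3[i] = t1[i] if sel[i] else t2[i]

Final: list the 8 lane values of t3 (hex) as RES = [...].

  t0: 35 96 f9 82 57 93 fd f5
  t1: 57 4c 93 dc fd 6d f5 e6
  t2: 82 57 57 4c 93 93 fd dc
  t3: 82 57 57 dc fd 6d f5 e6

RES = [0x82, 0x57, 0x57, 0xdc, 0xfd, 0x6d, 0xf5, 0xe6]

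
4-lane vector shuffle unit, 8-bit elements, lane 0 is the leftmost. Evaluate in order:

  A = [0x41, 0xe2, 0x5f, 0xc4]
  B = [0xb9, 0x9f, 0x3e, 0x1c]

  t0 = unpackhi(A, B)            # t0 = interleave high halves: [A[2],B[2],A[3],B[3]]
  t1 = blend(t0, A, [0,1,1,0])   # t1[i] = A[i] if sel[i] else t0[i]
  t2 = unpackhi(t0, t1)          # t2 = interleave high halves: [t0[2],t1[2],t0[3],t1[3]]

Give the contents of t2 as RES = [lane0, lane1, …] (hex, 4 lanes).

RES = [ 0xc4  0x5f  0x1c  0x1c ]

  t0: 5f 3e c4 1c
  t1: 5f e2 5f 1c
  t2: c4 5f 1c 1c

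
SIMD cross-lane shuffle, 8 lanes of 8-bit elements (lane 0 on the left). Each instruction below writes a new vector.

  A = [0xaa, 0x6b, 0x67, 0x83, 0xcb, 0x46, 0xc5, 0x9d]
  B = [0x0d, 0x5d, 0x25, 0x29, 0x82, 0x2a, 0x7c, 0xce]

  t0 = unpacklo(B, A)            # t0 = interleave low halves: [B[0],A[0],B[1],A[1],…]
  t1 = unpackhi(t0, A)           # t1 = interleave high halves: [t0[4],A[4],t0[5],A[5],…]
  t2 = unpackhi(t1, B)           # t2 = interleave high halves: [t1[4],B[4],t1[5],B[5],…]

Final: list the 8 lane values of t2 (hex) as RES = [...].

t0 = [0x0d, 0xaa, 0x5d, 0x6b, 0x25, 0x67, 0x29, 0x83]
t1 = [0x25, 0xcb, 0x67, 0x46, 0x29, 0xc5, 0x83, 0x9d]
t2 = [0x29, 0x82, 0xc5, 0x2a, 0x83, 0x7c, 0x9d, 0xce]

RES = [ 0x29  0x82  0xc5  0x2a  0x83  0x7c  0x9d  0xce ]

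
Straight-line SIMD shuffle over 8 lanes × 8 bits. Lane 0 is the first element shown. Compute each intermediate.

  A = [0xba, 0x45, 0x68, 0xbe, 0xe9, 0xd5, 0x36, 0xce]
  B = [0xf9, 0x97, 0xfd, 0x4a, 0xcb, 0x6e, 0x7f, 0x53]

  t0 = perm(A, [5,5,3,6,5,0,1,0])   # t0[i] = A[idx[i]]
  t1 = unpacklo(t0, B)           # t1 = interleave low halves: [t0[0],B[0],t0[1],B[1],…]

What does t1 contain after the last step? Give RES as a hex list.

→ t0 |d5|d5|be|36|d5|ba|45|ba|
→ t1 |d5|f9|d5|97|be|fd|36|4a|

RES = [ 0xd5  0xf9  0xd5  0x97  0xbe  0xfd  0x36  0x4a ]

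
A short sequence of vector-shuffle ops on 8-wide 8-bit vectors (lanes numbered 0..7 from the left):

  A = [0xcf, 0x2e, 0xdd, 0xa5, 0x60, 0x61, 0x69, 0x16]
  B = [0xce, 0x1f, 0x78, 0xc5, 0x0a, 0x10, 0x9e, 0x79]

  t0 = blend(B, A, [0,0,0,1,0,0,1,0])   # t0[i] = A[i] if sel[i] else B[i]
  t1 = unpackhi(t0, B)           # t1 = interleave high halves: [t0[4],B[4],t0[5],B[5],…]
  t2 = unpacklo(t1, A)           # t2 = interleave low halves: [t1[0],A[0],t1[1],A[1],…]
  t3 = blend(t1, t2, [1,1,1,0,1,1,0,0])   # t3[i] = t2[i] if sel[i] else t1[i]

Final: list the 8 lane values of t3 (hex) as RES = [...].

→ t0 |ce|1f|78|a5|0a|10|69|79|
→ t1 |0a|0a|10|10|69|9e|79|79|
→ t2 |0a|cf|0a|2e|10|dd|10|a5|
→ t3 |0a|cf|0a|10|10|dd|79|79|

RES = [0x0a, 0xcf, 0x0a, 0x10, 0x10, 0xdd, 0x79, 0x79]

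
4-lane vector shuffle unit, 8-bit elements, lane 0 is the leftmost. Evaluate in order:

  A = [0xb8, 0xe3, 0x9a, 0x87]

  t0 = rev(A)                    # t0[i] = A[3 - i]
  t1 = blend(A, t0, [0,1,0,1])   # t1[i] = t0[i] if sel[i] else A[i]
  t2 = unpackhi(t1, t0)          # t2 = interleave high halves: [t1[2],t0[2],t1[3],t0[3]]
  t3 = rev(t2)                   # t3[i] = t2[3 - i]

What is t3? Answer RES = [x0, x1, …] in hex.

  t0: 87 9a e3 b8
  t1: b8 9a 9a b8
  t2: 9a e3 b8 b8
  t3: b8 b8 e3 9a

RES = [ 0xb8  0xb8  0xe3  0x9a ]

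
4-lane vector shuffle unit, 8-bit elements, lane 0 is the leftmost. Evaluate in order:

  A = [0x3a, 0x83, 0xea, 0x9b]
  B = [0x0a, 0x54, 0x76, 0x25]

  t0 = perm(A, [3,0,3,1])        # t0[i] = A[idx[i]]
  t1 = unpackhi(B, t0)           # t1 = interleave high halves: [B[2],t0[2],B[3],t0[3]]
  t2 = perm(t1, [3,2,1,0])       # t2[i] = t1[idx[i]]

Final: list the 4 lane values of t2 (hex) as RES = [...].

→ t0 |9b|3a|9b|83|
→ t1 |76|9b|25|83|
→ t2 |83|25|9b|76|

RES = [ 0x83  0x25  0x9b  0x76 ]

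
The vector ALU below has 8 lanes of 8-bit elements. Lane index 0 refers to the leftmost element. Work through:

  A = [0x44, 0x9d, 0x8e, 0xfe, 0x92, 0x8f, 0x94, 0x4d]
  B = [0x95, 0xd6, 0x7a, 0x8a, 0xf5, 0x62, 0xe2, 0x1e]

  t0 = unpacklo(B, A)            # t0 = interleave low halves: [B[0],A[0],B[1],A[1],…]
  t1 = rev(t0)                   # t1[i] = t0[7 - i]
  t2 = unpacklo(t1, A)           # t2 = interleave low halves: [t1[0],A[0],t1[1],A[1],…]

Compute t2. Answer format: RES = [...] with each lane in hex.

t0 = [0x95, 0x44, 0xd6, 0x9d, 0x7a, 0x8e, 0x8a, 0xfe]
t1 = [0xfe, 0x8a, 0x8e, 0x7a, 0x9d, 0xd6, 0x44, 0x95]
t2 = [0xfe, 0x44, 0x8a, 0x9d, 0x8e, 0x8e, 0x7a, 0xfe]

RES = [0xfe, 0x44, 0x8a, 0x9d, 0x8e, 0x8e, 0x7a, 0xfe]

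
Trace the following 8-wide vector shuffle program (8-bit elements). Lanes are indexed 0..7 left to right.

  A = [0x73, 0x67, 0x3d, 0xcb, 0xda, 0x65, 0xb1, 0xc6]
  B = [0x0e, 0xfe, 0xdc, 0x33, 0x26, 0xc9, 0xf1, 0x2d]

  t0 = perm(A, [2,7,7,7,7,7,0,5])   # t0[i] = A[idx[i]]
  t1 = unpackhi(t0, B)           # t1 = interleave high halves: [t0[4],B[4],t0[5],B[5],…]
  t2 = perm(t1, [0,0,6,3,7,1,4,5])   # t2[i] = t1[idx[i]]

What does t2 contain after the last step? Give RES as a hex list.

RES = [ 0xc6  0xc6  0x65  0xc9  0x2d  0x26  0x73  0xf1 ]

t0 = [0x3d, 0xc6, 0xc6, 0xc6, 0xc6, 0xc6, 0x73, 0x65]
t1 = [0xc6, 0x26, 0xc6, 0xc9, 0x73, 0xf1, 0x65, 0x2d]
t2 = [0xc6, 0xc6, 0x65, 0xc9, 0x2d, 0x26, 0x73, 0xf1]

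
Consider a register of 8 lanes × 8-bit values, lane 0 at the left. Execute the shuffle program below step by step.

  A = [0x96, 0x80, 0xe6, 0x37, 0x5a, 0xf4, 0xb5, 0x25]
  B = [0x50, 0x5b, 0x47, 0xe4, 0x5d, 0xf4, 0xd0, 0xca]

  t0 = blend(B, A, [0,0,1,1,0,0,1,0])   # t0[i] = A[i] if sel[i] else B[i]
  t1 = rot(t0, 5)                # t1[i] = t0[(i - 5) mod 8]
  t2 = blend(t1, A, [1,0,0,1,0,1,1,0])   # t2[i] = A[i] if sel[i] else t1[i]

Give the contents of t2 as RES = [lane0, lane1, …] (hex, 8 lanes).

RES = [0x96, 0x5d, 0xf4, 0x37, 0xca, 0xf4, 0xb5, 0xe6]

→ t0 |50|5b|e6|37|5d|f4|b5|ca|
→ t1 |37|5d|f4|b5|ca|50|5b|e6|
→ t2 |96|5d|f4|37|ca|f4|b5|e6|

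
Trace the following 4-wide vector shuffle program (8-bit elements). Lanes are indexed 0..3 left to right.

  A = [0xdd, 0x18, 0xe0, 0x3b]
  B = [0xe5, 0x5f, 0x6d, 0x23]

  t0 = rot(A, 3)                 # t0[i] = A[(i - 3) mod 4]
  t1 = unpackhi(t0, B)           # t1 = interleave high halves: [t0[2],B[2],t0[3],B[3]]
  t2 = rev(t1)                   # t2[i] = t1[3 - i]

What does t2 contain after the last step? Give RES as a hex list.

RES = [ 0x23  0xdd  0x6d  0x3b ]

→ t0 |18|e0|3b|dd|
→ t1 |3b|6d|dd|23|
→ t2 |23|dd|6d|3b|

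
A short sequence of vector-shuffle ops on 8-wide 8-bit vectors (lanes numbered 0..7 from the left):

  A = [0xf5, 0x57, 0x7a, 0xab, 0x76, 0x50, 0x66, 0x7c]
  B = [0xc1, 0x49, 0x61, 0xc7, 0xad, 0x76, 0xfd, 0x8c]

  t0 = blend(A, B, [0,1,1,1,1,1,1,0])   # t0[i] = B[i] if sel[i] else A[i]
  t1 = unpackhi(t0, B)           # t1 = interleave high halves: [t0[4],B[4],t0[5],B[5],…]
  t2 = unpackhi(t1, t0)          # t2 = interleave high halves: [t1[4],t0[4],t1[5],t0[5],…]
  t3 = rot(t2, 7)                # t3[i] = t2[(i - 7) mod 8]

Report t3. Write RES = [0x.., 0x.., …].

→ t0 |f5|49|61|c7|ad|76|fd|7c|
→ t1 |ad|ad|76|76|fd|fd|7c|8c|
→ t2 |fd|ad|fd|76|7c|fd|8c|7c|
→ t3 |ad|fd|76|7c|fd|8c|7c|fd|

RES = [ 0xad  0xfd  0x76  0x7c  0xfd  0x8c  0x7c  0xfd ]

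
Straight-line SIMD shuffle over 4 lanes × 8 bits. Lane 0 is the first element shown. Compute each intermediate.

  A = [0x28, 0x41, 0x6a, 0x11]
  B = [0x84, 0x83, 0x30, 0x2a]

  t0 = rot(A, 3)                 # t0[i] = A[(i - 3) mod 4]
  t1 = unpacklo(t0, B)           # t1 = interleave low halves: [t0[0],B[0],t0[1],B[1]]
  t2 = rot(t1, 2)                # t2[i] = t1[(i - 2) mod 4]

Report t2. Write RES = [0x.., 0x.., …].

RES = [0x6a, 0x83, 0x41, 0x84]

t0 = [0x41, 0x6a, 0x11, 0x28]
t1 = [0x41, 0x84, 0x6a, 0x83]
t2 = [0x6a, 0x83, 0x41, 0x84]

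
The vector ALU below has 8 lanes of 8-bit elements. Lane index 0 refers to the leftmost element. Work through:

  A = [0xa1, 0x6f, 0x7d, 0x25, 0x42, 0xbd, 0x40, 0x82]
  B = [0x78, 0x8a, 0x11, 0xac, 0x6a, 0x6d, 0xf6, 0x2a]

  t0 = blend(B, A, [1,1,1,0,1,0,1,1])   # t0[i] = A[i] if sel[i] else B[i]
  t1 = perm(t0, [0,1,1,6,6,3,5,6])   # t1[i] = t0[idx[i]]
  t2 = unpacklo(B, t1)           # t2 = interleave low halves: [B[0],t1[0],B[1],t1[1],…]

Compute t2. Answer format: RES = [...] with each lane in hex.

RES = [0x78, 0xa1, 0x8a, 0x6f, 0x11, 0x6f, 0xac, 0x40]

→ t0 |a1|6f|7d|ac|42|6d|40|82|
→ t1 |a1|6f|6f|40|40|ac|6d|40|
→ t2 |78|a1|8a|6f|11|6f|ac|40|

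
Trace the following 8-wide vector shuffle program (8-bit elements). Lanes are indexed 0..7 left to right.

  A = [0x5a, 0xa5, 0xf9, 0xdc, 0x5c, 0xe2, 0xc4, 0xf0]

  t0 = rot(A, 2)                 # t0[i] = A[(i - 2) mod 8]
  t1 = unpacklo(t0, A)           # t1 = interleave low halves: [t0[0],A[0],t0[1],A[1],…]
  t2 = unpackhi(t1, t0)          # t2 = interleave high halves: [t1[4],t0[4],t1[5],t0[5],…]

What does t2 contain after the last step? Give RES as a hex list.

RES = [0x5a, 0xf9, 0xf9, 0xdc, 0xa5, 0x5c, 0xdc, 0xe2]

  t0: c4 f0 5a a5 f9 dc 5c e2
  t1: c4 5a f0 a5 5a f9 a5 dc
  t2: 5a f9 f9 dc a5 5c dc e2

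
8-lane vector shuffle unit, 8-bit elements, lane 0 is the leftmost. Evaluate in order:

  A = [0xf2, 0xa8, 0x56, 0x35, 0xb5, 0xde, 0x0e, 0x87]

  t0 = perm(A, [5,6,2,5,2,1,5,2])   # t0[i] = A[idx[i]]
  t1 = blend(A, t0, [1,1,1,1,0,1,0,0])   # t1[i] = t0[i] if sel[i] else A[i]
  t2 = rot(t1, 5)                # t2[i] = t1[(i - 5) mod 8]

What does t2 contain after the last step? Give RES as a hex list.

RES = [0xde, 0xb5, 0xa8, 0x0e, 0x87, 0xde, 0x0e, 0x56]

  t0: de 0e 56 de 56 a8 de 56
  t1: de 0e 56 de b5 a8 0e 87
  t2: de b5 a8 0e 87 de 0e 56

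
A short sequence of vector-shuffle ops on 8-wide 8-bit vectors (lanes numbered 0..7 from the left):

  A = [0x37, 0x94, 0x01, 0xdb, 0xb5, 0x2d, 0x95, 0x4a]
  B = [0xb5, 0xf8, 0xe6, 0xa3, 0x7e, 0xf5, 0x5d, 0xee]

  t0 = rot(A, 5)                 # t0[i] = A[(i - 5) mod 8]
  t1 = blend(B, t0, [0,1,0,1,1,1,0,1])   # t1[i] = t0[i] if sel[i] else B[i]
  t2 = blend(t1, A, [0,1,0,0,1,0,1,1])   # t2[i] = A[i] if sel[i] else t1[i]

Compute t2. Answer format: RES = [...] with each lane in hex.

RES = [0xb5, 0x94, 0xe6, 0x95, 0xb5, 0x37, 0x95, 0x4a]

  t0: db b5 2d 95 4a 37 94 01
  t1: b5 b5 e6 95 4a 37 5d 01
  t2: b5 94 e6 95 b5 37 95 4a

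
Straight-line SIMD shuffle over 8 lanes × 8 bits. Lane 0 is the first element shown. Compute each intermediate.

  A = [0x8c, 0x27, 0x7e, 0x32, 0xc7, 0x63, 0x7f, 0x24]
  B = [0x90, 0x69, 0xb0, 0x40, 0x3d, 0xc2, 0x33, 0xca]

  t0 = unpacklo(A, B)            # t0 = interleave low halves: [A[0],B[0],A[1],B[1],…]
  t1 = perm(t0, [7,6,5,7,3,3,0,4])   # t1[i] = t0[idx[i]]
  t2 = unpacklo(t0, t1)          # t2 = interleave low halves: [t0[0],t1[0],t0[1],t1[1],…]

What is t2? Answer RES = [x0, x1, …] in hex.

RES = [ 0x8c  0x40  0x90  0x32  0x27  0xb0  0x69  0x40 ]

→ t0 |8c|90|27|69|7e|b0|32|40|
→ t1 |40|32|b0|40|69|69|8c|7e|
→ t2 |8c|40|90|32|27|b0|69|40|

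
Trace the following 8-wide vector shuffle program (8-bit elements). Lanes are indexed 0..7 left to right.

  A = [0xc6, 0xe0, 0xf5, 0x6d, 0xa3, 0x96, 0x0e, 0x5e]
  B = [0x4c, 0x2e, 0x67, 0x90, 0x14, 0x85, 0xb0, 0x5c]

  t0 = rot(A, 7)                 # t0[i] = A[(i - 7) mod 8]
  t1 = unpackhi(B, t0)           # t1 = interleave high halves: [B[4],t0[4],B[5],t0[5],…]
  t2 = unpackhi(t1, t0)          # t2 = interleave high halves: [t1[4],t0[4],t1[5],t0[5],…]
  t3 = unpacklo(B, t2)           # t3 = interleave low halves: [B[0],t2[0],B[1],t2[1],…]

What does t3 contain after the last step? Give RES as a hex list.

t0 = [0xe0, 0xf5, 0x6d, 0xa3, 0x96, 0x0e, 0x5e, 0xc6]
t1 = [0x14, 0x96, 0x85, 0x0e, 0xb0, 0x5e, 0x5c, 0xc6]
t2 = [0xb0, 0x96, 0x5e, 0x0e, 0x5c, 0x5e, 0xc6, 0xc6]
t3 = [0x4c, 0xb0, 0x2e, 0x96, 0x67, 0x5e, 0x90, 0x0e]

RES = [0x4c, 0xb0, 0x2e, 0x96, 0x67, 0x5e, 0x90, 0x0e]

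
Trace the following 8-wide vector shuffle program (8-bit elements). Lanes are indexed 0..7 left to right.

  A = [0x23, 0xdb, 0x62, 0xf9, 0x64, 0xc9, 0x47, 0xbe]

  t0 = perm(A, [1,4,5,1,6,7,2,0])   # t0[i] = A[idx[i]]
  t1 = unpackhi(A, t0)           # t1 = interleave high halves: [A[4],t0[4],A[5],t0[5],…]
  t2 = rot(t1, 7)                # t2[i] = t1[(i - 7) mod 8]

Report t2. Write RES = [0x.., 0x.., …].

RES = [ 0x47  0xc9  0xbe  0x47  0x62  0xbe  0x23  0x64 ]

  t0: db 64 c9 db 47 be 62 23
  t1: 64 47 c9 be 47 62 be 23
  t2: 47 c9 be 47 62 be 23 64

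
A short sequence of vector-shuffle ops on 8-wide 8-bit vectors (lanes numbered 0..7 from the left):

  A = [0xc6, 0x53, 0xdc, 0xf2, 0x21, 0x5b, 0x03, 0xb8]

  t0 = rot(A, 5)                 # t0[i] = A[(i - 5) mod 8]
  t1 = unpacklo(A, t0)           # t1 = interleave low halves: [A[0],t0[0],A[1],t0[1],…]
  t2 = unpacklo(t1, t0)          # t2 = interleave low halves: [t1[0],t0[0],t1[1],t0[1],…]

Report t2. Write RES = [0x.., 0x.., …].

RES = [ 0xc6  0xf2  0xf2  0x21  0x53  0x5b  0x21  0x03 ]

→ t0 |f2|21|5b|03|b8|c6|53|dc|
→ t1 |c6|f2|53|21|dc|5b|f2|03|
→ t2 |c6|f2|f2|21|53|5b|21|03|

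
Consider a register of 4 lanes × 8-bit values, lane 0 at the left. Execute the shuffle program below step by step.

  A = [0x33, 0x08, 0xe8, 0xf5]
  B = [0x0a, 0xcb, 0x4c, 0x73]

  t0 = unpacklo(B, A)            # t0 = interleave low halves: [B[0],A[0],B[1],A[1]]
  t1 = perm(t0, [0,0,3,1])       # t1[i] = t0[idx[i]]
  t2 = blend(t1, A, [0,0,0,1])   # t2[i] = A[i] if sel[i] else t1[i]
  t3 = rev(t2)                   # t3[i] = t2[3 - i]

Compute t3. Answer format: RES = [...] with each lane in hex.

  t0: 0a 33 cb 08
  t1: 0a 0a 08 33
  t2: 0a 0a 08 f5
  t3: f5 08 0a 0a

RES = [0xf5, 0x08, 0x0a, 0x0a]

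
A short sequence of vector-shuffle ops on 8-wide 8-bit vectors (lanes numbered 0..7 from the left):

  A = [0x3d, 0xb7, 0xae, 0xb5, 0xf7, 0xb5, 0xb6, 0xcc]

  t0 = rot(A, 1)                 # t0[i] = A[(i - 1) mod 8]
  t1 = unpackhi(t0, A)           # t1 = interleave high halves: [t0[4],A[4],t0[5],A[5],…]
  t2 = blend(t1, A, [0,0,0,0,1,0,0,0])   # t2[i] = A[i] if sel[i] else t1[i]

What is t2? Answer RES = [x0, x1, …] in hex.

RES = [0xb5, 0xf7, 0xf7, 0xb5, 0xf7, 0xb6, 0xb6, 0xcc]

→ t0 |cc|3d|b7|ae|b5|f7|b5|b6|
→ t1 |b5|f7|f7|b5|b5|b6|b6|cc|
→ t2 |b5|f7|f7|b5|f7|b6|b6|cc|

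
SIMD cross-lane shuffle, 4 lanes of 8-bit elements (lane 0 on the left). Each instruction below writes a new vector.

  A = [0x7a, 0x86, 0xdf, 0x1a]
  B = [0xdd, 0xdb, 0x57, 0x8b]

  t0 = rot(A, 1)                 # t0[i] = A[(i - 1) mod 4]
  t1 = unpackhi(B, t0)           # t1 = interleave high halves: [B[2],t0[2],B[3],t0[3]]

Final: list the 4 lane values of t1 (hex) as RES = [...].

RES = [ 0x57  0x86  0x8b  0xdf ]

t0 = [0x1a, 0x7a, 0x86, 0xdf]
t1 = [0x57, 0x86, 0x8b, 0xdf]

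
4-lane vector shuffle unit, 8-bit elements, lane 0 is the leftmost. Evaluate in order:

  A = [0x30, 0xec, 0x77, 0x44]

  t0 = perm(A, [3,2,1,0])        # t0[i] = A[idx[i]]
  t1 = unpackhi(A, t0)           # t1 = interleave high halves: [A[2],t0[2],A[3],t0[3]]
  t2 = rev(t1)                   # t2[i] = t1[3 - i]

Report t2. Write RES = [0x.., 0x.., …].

RES = [ 0x30  0x44  0xec  0x77 ]

  t0: 44 77 ec 30
  t1: 77 ec 44 30
  t2: 30 44 ec 77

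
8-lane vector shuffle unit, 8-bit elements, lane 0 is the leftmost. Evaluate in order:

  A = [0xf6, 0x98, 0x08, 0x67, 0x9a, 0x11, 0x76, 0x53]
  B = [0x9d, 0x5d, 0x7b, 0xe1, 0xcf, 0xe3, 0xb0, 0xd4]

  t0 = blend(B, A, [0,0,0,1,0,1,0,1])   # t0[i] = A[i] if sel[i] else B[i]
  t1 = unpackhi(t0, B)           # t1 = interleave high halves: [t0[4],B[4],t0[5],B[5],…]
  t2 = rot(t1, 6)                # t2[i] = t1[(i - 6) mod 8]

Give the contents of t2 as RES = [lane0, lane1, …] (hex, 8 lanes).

  t0: 9d 5d 7b 67 cf 11 b0 53
  t1: cf cf 11 e3 b0 b0 53 d4
  t2: 11 e3 b0 b0 53 d4 cf cf

RES = [ 0x11  0xe3  0xb0  0xb0  0x53  0xd4  0xcf  0xcf ]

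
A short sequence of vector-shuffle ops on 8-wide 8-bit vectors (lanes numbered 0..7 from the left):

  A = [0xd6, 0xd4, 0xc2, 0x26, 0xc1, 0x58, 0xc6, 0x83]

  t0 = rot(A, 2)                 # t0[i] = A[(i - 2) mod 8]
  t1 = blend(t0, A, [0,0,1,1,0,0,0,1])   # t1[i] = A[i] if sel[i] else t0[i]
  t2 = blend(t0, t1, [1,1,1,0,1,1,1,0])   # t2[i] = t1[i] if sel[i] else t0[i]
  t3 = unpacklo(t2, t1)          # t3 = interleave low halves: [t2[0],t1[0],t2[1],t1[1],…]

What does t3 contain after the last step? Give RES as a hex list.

  t0: c6 83 d6 d4 c2 26 c1 58
  t1: c6 83 c2 26 c2 26 c1 83
  t2: c6 83 c2 d4 c2 26 c1 58
  t3: c6 c6 83 83 c2 c2 d4 26

RES = [0xc6, 0xc6, 0x83, 0x83, 0xc2, 0xc2, 0xd4, 0x26]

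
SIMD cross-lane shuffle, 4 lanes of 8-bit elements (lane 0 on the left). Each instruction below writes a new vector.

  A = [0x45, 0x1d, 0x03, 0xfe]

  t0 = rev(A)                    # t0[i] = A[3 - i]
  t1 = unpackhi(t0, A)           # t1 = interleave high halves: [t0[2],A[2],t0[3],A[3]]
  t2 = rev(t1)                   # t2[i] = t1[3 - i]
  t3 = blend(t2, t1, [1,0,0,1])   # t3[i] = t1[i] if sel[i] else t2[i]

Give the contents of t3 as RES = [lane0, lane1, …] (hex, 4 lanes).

RES = [0x1d, 0x45, 0x03, 0xfe]

→ t0 |fe|03|1d|45|
→ t1 |1d|03|45|fe|
→ t2 |fe|45|03|1d|
→ t3 |1d|45|03|fe|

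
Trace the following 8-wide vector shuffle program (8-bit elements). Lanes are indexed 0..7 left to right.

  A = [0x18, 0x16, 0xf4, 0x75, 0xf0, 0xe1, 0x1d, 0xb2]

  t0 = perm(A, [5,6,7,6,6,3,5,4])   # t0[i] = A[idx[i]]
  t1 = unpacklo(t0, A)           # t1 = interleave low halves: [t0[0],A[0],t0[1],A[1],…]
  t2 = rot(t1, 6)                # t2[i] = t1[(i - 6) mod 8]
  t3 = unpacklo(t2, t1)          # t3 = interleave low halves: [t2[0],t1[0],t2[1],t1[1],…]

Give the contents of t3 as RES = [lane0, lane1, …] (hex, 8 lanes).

t0 = [0xe1, 0x1d, 0xb2, 0x1d, 0x1d, 0x75, 0xe1, 0xf0]
t1 = [0xe1, 0x18, 0x1d, 0x16, 0xb2, 0xf4, 0x1d, 0x75]
t2 = [0x1d, 0x16, 0xb2, 0xf4, 0x1d, 0x75, 0xe1, 0x18]
t3 = [0x1d, 0xe1, 0x16, 0x18, 0xb2, 0x1d, 0xf4, 0x16]

RES = [0x1d, 0xe1, 0x16, 0x18, 0xb2, 0x1d, 0xf4, 0x16]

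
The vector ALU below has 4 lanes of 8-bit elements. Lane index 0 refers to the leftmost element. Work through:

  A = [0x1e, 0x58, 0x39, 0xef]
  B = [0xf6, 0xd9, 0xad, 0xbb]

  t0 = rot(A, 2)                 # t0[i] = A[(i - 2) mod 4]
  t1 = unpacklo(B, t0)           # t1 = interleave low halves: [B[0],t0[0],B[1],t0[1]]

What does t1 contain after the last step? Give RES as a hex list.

t0 = [0x39, 0xef, 0x1e, 0x58]
t1 = [0xf6, 0x39, 0xd9, 0xef]

RES = [0xf6, 0x39, 0xd9, 0xef]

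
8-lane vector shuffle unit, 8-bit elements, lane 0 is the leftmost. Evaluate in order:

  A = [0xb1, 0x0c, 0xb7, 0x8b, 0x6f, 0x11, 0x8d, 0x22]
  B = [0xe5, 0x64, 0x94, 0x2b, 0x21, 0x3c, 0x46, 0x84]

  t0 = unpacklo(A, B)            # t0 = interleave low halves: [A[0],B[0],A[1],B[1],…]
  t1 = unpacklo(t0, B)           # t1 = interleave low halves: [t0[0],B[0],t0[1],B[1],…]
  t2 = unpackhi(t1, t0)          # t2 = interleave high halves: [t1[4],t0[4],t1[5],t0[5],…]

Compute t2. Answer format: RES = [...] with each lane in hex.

t0 = [0xb1, 0xe5, 0x0c, 0x64, 0xb7, 0x94, 0x8b, 0x2b]
t1 = [0xb1, 0xe5, 0xe5, 0x64, 0x0c, 0x94, 0x64, 0x2b]
t2 = [0x0c, 0xb7, 0x94, 0x94, 0x64, 0x8b, 0x2b, 0x2b]

RES = [ 0x0c  0xb7  0x94  0x94  0x64  0x8b  0x2b  0x2b ]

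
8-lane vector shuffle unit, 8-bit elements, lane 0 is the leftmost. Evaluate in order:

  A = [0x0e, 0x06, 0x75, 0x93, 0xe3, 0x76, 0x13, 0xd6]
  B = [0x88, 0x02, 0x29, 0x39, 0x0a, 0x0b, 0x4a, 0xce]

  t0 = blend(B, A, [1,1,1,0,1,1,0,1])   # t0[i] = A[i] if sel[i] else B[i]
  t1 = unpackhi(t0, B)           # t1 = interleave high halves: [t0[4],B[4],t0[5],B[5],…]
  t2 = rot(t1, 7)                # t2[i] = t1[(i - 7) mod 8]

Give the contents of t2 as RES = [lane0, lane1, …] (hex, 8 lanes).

t0 = [0x0e, 0x06, 0x75, 0x39, 0xe3, 0x76, 0x4a, 0xd6]
t1 = [0xe3, 0x0a, 0x76, 0x0b, 0x4a, 0x4a, 0xd6, 0xce]
t2 = [0x0a, 0x76, 0x0b, 0x4a, 0x4a, 0xd6, 0xce, 0xe3]

RES = [ 0x0a  0x76  0x0b  0x4a  0x4a  0xd6  0xce  0xe3 ]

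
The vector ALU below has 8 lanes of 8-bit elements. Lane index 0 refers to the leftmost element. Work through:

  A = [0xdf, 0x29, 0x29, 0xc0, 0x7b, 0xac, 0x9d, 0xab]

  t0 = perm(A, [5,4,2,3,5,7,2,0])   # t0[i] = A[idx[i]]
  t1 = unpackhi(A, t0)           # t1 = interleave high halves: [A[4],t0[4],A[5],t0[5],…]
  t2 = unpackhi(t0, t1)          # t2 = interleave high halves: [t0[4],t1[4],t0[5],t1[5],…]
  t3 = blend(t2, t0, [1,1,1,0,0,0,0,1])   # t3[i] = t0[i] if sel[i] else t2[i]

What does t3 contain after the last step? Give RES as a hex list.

→ t0 |ac|7b|29|c0|ac|ab|29|df|
→ t1 |7b|ac|ac|ab|9d|29|ab|df|
→ t2 |ac|9d|ab|29|29|ab|df|df|
→ t3 |ac|7b|29|29|29|ab|df|df|

RES = [ 0xac  0x7b  0x29  0x29  0x29  0xab  0xdf  0xdf ]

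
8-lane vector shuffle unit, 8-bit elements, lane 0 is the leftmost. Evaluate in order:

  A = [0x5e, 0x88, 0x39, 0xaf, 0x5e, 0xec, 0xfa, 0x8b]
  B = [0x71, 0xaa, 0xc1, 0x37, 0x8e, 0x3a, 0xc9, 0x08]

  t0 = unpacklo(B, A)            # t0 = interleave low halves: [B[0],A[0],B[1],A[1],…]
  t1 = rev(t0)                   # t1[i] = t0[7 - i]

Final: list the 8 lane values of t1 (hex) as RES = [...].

RES = [0xaf, 0x37, 0x39, 0xc1, 0x88, 0xaa, 0x5e, 0x71]

→ t0 |71|5e|aa|88|c1|39|37|af|
→ t1 |af|37|39|c1|88|aa|5e|71|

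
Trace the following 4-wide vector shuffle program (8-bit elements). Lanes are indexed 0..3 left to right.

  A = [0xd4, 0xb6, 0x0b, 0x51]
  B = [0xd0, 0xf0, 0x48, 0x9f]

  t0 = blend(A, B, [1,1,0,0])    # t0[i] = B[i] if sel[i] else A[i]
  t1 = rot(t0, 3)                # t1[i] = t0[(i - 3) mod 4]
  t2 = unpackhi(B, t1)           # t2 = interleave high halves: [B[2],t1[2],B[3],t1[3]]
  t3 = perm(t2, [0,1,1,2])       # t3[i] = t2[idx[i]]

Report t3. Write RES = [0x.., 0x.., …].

  t0: d0 f0 0b 51
  t1: f0 0b 51 d0
  t2: 48 51 9f d0
  t3: 48 51 51 9f

RES = [ 0x48  0x51  0x51  0x9f ]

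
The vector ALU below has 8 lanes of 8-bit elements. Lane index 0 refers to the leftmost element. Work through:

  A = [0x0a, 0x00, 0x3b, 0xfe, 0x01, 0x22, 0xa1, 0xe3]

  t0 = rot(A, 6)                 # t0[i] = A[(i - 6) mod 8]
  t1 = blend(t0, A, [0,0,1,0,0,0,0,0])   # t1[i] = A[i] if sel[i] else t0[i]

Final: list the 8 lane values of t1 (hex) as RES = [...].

RES = [ 0x3b  0xfe  0x3b  0x22  0xa1  0xe3  0x0a  0x00 ]

→ t0 |3b|fe|01|22|a1|e3|0a|00|
→ t1 |3b|fe|3b|22|a1|e3|0a|00|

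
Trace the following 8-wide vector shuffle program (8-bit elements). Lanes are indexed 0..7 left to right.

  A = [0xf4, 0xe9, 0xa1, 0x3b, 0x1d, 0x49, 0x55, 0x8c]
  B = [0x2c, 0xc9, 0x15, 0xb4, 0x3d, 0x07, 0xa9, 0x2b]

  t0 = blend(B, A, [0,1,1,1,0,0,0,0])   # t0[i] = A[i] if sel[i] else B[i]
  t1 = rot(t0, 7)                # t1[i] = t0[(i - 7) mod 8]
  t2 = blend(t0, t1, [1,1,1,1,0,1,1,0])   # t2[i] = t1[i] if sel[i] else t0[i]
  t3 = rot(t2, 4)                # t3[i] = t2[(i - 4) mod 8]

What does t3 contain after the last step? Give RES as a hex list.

→ t0 |2c|e9|a1|3b|3d|07|a9|2b|
→ t1 |e9|a1|3b|3d|07|a9|2b|2c|
→ t2 |e9|a1|3b|3d|3d|a9|2b|2b|
→ t3 |3d|a9|2b|2b|e9|a1|3b|3d|

RES = [ 0x3d  0xa9  0x2b  0x2b  0xe9  0xa1  0x3b  0x3d ]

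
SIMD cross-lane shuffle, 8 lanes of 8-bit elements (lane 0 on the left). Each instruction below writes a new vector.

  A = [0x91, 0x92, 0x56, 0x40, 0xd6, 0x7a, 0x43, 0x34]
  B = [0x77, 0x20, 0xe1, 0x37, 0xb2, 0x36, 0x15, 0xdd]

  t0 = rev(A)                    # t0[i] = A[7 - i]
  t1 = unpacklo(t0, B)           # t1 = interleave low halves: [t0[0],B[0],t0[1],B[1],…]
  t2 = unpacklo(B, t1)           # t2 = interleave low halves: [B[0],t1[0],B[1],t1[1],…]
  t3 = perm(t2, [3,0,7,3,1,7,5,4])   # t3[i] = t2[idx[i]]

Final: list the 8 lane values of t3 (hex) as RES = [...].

t0 = [0x34, 0x43, 0x7a, 0xd6, 0x40, 0x56, 0x92, 0x91]
t1 = [0x34, 0x77, 0x43, 0x20, 0x7a, 0xe1, 0xd6, 0x37]
t2 = [0x77, 0x34, 0x20, 0x77, 0xe1, 0x43, 0x37, 0x20]
t3 = [0x77, 0x77, 0x20, 0x77, 0x34, 0x20, 0x43, 0xe1]

RES = [ 0x77  0x77  0x20  0x77  0x34  0x20  0x43  0xe1 ]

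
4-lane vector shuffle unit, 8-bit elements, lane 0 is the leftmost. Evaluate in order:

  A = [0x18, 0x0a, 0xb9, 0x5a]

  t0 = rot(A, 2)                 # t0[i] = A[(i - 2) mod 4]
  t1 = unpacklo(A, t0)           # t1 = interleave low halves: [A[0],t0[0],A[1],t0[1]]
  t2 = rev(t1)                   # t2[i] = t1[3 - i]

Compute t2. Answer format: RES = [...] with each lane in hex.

t0 = [0xb9, 0x5a, 0x18, 0x0a]
t1 = [0x18, 0xb9, 0x0a, 0x5a]
t2 = [0x5a, 0x0a, 0xb9, 0x18]

RES = [ 0x5a  0x0a  0xb9  0x18 ]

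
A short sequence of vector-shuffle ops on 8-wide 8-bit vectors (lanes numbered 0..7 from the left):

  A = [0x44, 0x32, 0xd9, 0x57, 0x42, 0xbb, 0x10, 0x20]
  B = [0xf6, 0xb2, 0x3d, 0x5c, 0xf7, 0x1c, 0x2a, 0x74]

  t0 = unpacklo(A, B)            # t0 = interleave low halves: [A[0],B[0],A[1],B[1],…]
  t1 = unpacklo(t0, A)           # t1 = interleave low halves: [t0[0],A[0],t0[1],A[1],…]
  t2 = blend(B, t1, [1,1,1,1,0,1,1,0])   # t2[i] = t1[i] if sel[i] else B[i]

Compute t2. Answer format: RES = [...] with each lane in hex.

RES = [ 0x44  0x44  0xf6  0x32  0xf7  0xd9  0xb2  0x74 ]

  t0: 44 f6 32 b2 d9 3d 57 5c
  t1: 44 44 f6 32 32 d9 b2 57
  t2: 44 44 f6 32 f7 d9 b2 74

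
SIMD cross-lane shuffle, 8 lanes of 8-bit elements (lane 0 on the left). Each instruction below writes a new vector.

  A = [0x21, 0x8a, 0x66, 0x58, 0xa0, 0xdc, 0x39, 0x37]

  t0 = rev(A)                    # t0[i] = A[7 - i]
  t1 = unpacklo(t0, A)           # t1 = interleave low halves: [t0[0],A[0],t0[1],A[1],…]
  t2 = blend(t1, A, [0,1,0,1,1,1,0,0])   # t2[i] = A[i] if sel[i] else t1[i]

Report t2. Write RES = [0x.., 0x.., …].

  t0: 37 39 dc a0 58 66 8a 21
  t1: 37 21 39 8a dc 66 a0 58
  t2: 37 8a 39 58 a0 dc a0 58

RES = [0x37, 0x8a, 0x39, 0x58, 0xa0, 0xdc, 0xa0, 0x58]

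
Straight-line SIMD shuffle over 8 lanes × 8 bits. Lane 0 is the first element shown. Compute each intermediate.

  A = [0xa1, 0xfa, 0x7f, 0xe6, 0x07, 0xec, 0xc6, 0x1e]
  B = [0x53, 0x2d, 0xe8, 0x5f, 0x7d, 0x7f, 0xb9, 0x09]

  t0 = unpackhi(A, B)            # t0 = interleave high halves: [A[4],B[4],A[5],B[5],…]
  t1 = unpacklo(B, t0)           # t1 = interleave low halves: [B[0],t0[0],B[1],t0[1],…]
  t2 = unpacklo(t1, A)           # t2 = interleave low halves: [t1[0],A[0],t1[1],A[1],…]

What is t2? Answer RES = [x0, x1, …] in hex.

  t0: 07 7d ec 7f c6 b9 1e 09
  t1: 53 07 2d 7d e8 ec 5f 7f
  t2: 53 a1 07 fa 2d 7f 7d e6

RES = [0x53, 0xa1, 0x07, 0xfa, 0x2d, 0x7f, 0x7d, 0xe6]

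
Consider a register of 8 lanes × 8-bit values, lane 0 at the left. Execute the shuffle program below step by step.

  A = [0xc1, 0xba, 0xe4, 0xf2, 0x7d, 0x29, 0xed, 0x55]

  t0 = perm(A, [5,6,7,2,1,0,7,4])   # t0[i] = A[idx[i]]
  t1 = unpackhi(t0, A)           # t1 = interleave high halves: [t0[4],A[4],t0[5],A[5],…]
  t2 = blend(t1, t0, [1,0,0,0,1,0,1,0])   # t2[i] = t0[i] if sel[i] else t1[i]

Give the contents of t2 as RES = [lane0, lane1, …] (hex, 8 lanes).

RES = [ 0x29  0x7d  0xc1  0x29  0xba  0xed  0x55  0x55 ]

→ t0 |29|ed|55|e4|ba|c1|55|7d|
→ t1 |ba|7d|c1|29|55|ed|7d|55|
→ t2 |29|7d|c1|29|ba|ed|55|55|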